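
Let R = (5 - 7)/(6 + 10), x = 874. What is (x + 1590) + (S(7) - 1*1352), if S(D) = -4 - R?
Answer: 8865/8 ≈ 1108.1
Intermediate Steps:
R = -1/8 (R = -2/16 = -2*1/16 = -1/8 ≈ -0.12500)
S(D) = -31/8 (S(D) = -4 - 1*(-1/8) = -4 + 1/8 = -31/8)
(x + 1590) + (S(7) - 1*1352) = (874 + 1590) + (-31/8 - 1*1352) = 2464 + (-31/8 - 1352) = 2464 - 10847/8 = 8865/8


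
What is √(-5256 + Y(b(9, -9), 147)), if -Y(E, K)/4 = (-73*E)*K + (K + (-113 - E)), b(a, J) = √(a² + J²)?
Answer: 4*√(-337 + 24147*√2) ≈ 735.52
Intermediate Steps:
b(a, J) = √(J² + a²)
Y(E, K) = 452 - 4*K + 4*E + 292*E*K (Y(E, K) = -4*((-73*E)*K + (K + (-113 - E))) = -4*(-73*E*K + (-113 + K - E)) = -4*(-113 + K - E - 73*E*K) = 452 - 4*K + 4*E + 292*E*K)
√(-5256 + Y(b(9, -9), 147)) = √(-5256 + (452 - 4*147 + 4*√((-9)² + 9²) + 292*√((-9)² + 9²)*147)) = √(-5256 + (452 - 588 + 4*√(81 + 81) + 292*√(81 + 81)*147)) = √(-5256 + (452 - 588 + 4*√162 + 292*√162*147)) = √(-5256 + (452 - 588 + 4*(9*√2) + 292*(9*√2)*147)) = √(-5256 + (452 - 588 + 36*√2 + 386316*√2)) = √(-5256 + (-136 + 386352*√2)) = √(-5392 + 386352*√2)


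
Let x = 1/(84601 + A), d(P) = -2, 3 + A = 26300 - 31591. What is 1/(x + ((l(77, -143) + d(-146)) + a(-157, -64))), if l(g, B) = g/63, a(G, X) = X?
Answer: -713763/46235972 ≈ -0.015437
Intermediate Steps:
l(g, B) = g/63 (l(g, B) = g*(1/63) = g/63)
A = -5294 (A = -3 + (26300 - 31591) = -3 - 5291 = -5294)
x = 1/79307 (x = 1/(84601 - 5294) = 1/79307 ≈ 1.2609e-5)
1/(x + ((l(77, -143) + d(-146)) + a(-157, -64))) = 1/(1/79307 + (((1/63)*77 - 2) - 64)) = 1/(1/79307 + ((11/9 - 2) - 64)) = 1/(1/79307 + (-7/9 - 64)) = 1/(1/79307 - 583/9) = 1/(-46235972/713763) = -713763/46235972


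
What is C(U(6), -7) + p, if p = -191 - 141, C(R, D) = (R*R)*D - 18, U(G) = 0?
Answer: -350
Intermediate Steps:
C(R, D) = -18 + D*R² (C(R, D) = R²*D - 18 = D*R² - 18 = -18 + D*R²)
p = -332
C(U(6), -7) + p = (-18 - 7*0²) - 332 = (-18 - 7*0) - 332 = (-18 + 0) - 332 = -18 - 332 = -350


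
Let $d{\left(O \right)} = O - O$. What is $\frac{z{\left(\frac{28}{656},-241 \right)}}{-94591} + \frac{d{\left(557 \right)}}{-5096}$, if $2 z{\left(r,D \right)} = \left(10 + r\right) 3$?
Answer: $- \frac{4941}{31025848} \approx -0.00015925$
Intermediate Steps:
$z{\left(r,D \right)} = 15 + \frac{3 r}{2}$ ($z{\left(r,D \right)} = \frac{\left(10 + r\right) 3}{2} = \frac{30 + 3 r}{2} = 15 + \frac{3 r}{2}$)
$d{\left(O \right)} = 0$
$\frac{z{\left(\frac{28}{656},-241 \right)}}{-94591} + \frac{d{\left(557 \right)}}{-5096} = \frac{15 + \frac{3 \cdot \frac{28}{656}}{2}}{-94591} + \frac{0}{-5096} = \left(15 + \frac{3 \cdot 28 \cdot \frac{1}{656}}{2}\right) \left(- \frac{1}{94591}\right) + 0 \left(- \frac{1}{5096}\right) = \left(15 + \frac{3}{2} \cdot \frac{7}{164}\right) \left(- \frac{1}{94591}\right) + 0 = \left(15 + \frac{21}{328}\right) \left(- \frac{1}{94591}\right) + 0 = \frac{4941}{328} \left(- \frac{1}{94591}\right) + 0 = - \frac{4941}{31025848} + 0 = - \frac{4941}{31025848}$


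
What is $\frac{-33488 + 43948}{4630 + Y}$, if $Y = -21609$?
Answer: $- \frac{10460}{16979} \approx -0.61606$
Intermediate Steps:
$\frac{-33488 + 43948}{4630 + Y} = \frac{-33488 + 43948}{4630 - 21609} = \frac{10460}{-16979} = 10460 \left(- \frac{1}{16979}\right) = - \frac{10460}{16979}$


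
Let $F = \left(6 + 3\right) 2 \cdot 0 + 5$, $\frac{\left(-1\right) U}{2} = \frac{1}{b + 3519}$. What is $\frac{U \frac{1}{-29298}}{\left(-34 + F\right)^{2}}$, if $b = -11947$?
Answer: $- \frac{1}{103831350252} \approx -9.631 \cdot 10^{-12}$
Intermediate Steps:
$U = \frac{1}{4214}$ ($U = - \frac{2}{-11947 + 3519} = - \frac{2}{-8428} = \left(-2\right) \left(- \frac{1}{8428}\right) = \frac{1}{4214} \approx 0.0002373$)
$F = 5$ ($F = 9 \cdot 2 \cdot 0 + 5 = 18 \cdot 0 + 5 = 0 + 5 = 5$)
$\frac{U \frac{1}{-29298}}{\left(-34 + F\right)^{2}} = \frac{\frac{1}{4214} \frac{1}{-29298}}{\left(-34 + 5\right)^{2}} = \frac{\frac{1}{4214} \left(- \frac{1}{29298}\right)}{\left(-29\right)^{2}} = - \frac{1}{123461772 \cdot 841} = \left(- \frac{1}{123461772}\right) \frac{1}{841} = - \frac{1}{103831350252}$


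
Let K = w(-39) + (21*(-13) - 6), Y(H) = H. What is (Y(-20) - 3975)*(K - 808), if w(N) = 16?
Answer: 4278645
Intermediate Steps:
K = -263 (K = 16 + (21*(-13) - 6) = 16 + (-273 - 6) = 16 - 279 = -263)
(Y(-20) - 3975)*(K - 808) = (-20 - 3975)*(-263 - 808) = -3995*(-1071) = 4278645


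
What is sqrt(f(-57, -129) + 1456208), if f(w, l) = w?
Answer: sqrt(1456151) ≈ 1206.7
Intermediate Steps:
sqrt(f(-57, -129) + 1456208) = sqrt(-57 + 1456208) = sqrt(1456151)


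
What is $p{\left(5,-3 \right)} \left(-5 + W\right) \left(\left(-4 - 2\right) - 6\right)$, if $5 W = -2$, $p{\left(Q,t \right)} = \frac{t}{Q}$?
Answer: $- \frac{972}{25} \approx -38.88$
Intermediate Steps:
$W = - \frac{2}{5}$ ($W = \frac{1}{5} \left(-2\right) = - \frac{2}{5} \approx -0.4$)
$p{\left(5,-3 \right)} \left(-5 + W\right) \left(\left(-4 - 2\right) - 6\right) = - \frac{3}{5} \left(-5 - \frac{2}{5}\right) \left(\left(-4 - 2\right) - 6\right) = \left(-3\right) \frac{1}{5} \left(- \frac{27}{5}\right) \left(\left(-4 - 2\right) - 6\right) = \left(- \frac{3}{5}\right) \left(- \frac{27}{5}\right) \left(-6 - 6\right) = \frac{81}{25} \left(-12\right) = - \frac{972}{25}$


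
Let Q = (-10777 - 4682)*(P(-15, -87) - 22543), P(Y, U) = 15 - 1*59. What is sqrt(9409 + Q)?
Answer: sqrt(349181842) ≈ 18686.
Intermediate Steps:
P(Y, U) = -44 (P(Y, U) = 15 - 59 = -44)
Q = 349172433 (Q = (-10777 - 4682)*(-44 - 22543) = -15459*(-22587) = 349172433)
sqrt(9409 + Q) = sqrt(9409 + 349172433) = sqrt(349181842)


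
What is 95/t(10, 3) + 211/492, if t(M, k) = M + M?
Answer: 637/123 ≈ 5.1789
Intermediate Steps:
t(M, k) = 2*M
95/t(10, 3) + 211/492 = 95/((2*10)) + 211/492 = 95/20 + 211*(1/492) = 95*(1/20) + 211/492 = 19/4 + 211/492 = 637/123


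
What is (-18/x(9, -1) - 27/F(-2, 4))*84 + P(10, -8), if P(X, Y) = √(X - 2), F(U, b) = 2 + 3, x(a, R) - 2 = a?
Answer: -32508/55 + 2*√2 ≈ -588.23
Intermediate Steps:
x(a, R) = 2 + a
F(U, b) = 5
P(X, Y) = √(-2 + X)
(-18/x(9, -1) - 27/F(-2, 4))*84 + P(10, -8) = (-18/(2 + 9) - 27/5)*84 + √(-2 + 10) = (-18/11 - 27*⅕)*84 + √8 = (-18*1/11 - 27/5)*84 + 2*√2 = (-18/11 - 27/5)*84 + 2*√2 = -387/55*84 + 2*√2 = -32508/55 + 2*√2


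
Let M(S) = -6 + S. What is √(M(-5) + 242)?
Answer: √231 ≈ 15.199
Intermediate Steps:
√(M(-5) + 242) = √((-6 - 5) + 242) = √(-11 + 242) = √231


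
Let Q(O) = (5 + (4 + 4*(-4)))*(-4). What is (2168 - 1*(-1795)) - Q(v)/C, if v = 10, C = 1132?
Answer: 1121522/283 ≈ 3963.0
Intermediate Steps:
Q(O) = 28 (Q(O) = (5 + (4 - 16))*(-4) = (5 - 12)*(-4) = -7*(-4) = 28)
(2168 - 1*(-1795)) - Q(v)/C = (2168 - 1*(-1795)) - 28/1132 = (2168 + 1795) - 28/1132 = 3963 - 1*7/283 = 3963 - 7/283 = 1121522/283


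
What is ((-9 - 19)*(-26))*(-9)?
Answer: -6552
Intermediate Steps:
((-9 - 19)*(-26))*(-9) = -28*(-26)*(-9) = 728*(-9) = -6552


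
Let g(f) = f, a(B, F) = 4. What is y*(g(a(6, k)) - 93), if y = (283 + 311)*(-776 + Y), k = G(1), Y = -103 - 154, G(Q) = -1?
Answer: 54610578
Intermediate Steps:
Y = -257
k = -1
y = -613602 (y = (283 + 311)*(-776 - 257) = 594*(-1033) = -613602)
y*(g(a(6, k)) - 93) = -613602*(4 - 93) = -613602*(-89) = 54610578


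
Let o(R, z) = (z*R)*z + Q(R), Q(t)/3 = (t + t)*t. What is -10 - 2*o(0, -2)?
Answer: -10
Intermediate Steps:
Q(t) = 6*t**2 (Q(t) = 3*((t + t)*t) = 3*((2*t)*t) = 3*(2*t**2) = 6*t**2)
o(R, z) = 6*R**2 + R*z**2 (o(R, z) = (z*R)*z + 6*R**2 = (R*z)*z + 6*R**2 = R*z**2 + 6*R**2 = 6*R**2 + R*z**2)
-10 - 2*o(0, -2) = -10 - 0*((-2)**2 + 6*0) = -10 - 0*(4 + 0) = -10 - 0*4 = -10 - 2*0 = -10 + 0 = -10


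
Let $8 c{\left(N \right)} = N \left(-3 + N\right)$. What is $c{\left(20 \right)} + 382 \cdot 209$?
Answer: $\frac{159761}{2} \approx 79881.0$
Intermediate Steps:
$c{\left(N \right)} = \frac{N \left(-3 + N\right)}{8}$
$c{\left(20 \right)} + 382 \cdot 209 = \frac{1}{8} \cdot 20 \left(-3 + 20\right) + 382 \cdot 209 = \frac{1}{8} \cdot 20 \cdot 17 + 79838 = \frac{85}{2} + 79838 = \frac{159761}{2}$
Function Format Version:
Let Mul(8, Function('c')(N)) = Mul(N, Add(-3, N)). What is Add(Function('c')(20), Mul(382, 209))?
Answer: Rational(159761, 2) ≈ 79881.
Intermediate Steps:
Function('c')(N) = Mul(Rational(1, 8), N, Add(-3, N)) (Function('c')(N) = Mul(Rational(1, 8), Mul(N, Add(-3, N))) = Mul(Rational(1, 8), N, Add(-3, N)))
Add(Function('c')(20), Mul(382, 209)) = Add(Mul(Rational(1, 8), 20, Add(-3, 20)), Mul(382, 209)) = Add(Mul(Rational(1, 8), 20, 17), 79838) = Add(Rational(85, 2), 79838) = Rational(159761, 2)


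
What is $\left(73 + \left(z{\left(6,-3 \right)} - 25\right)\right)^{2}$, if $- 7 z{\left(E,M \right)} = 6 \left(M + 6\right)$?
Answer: $\frac{101124}{49} \approx 2063.8$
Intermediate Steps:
$z{\left(E,M \right)} = - \frac{36}{7} - \frac{6 M}{7}$ ($z{\left(E,M \right)} = - \frac{6 \left(M + 6\right)}{7} = - \frac{6 \left(6 + M\right)}{7} = - \frac{36 + 6 M}{7} = - \frac{36}{7} - \frac{6 M}{7}$)
$\left(73 + \left(z{\left(6,-3 \right)} - 25\right)\right)^{2} = \left(73 - \frac{193}{7}\right)^{2} = \left(\frac{318}{7}\right)^{2} = \frac{101124}{49}$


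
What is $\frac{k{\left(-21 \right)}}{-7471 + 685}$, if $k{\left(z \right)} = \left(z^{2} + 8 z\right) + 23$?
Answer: $- \frac{148}{3393} \approx -0.043619$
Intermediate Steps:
$k{\left(z \right)} = 23 + z^{2} + 8 z$
$\frac{k{\left(-21 \right)}}{-7471 + 685} = \frac{23 + \left(-21\right)^{2} + 8 \left(-21\right)}{-7471 + 685} = \frac{23 + 441 - 168}{-6786} = 296 \left(- \frac{1}{6786}\right) = - \frac{148}{3393}$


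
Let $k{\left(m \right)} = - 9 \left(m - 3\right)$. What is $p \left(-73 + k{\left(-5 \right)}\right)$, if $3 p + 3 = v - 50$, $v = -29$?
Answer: $\frac{82}{3} \approx 27.333$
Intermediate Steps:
$p = - \frac{82}{3}$ ($p = -1 + \frac{-29 - 50}{3} = -1 + \frac{1}{3} \left(-79\right) = -1 - \frac{79}{3} = - \frac{82}{3} \approx -27.333$)
$k{\left(m \right)} = 27 - 9 m$ ($k{\left(m \right)} = - 9 \left(-3 + m\right) = 27 - 9 m$)
$p \left(-73 + k{\left(-5 \right)}\right) = - \frac{82 \left(-73 + \left(27 - -45\right)\right)}{3} = - \frac{82 \left(-73 + \left(27 + 45\right)\right)}{3} = - \frac{82 \left(-73 + 72\right)}{3} = \left(- \frac{82}{3}\right) \left(-1\right) = \frac{82}{3}$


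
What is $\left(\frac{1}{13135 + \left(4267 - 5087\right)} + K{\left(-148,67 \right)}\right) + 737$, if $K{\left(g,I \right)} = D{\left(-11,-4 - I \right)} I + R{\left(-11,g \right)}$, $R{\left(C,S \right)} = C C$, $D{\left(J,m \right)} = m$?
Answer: $- \frac{48016184}{12315} \approx -3899.0$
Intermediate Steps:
$R{\left(C,S \right)} = C^{2}$
$K{\left(g,I \right)} = 121 + I \left(-4 - I\right)$ ($K{\left(g,I \right)} = \left(-4 - I\right) I + \left(-11\right)^{2} = I \left(-4 - I\right) + 121 = 121 + I \left(-4 - I\right)$)
$\left(\frac{1}{13135 + \left(4267 - 5087\right)} + K{\left(-148,67 \right)}\right) + 737 = \left(\frac{1}{13135 + \left(4267 - 5087\right)} + \left(121 - 67 \left(4 + 67\right)\right)\right) + 737 = \left(\frac{1}{13135 - 820} + \left(121 - 67 \cdot 71\right)\right) + 737 = \left(\frac{1}{12315} + \left(121 - 4757\right)\right) + 737 = \left(\frac{1}{12315} - 4636\right) + 737 = - \frac{57092339}{12315} + 737 = - \frac{48016184}{12315}$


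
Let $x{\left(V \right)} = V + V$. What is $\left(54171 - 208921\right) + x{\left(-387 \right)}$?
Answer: $-155524$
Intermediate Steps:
$x{\left(V \right)} = 2 V$
$\left(54171 - 208921\right) + x{\left(-387 \right)} = \left(54171 - 208921\right) + 2 \left(-387\right) = -154750 - 774 = -155524$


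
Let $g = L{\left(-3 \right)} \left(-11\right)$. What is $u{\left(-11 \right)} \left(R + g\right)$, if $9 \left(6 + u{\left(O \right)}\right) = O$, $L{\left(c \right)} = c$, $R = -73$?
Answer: $\frac{2600}{9} \approx 288.89$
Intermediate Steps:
$u{\left(O \right)} = -6 + \frac{O}{9}$
$g = 33$ ($g = \left(-3\right) \left(-11\right) = 33$)
$u{\left(-11 \right)} \left(R + g\right) = \left(-6 + \frac{1}{9} \left(-11\right)\right) \left(-73 + 33\right) = \left(-6 - \frac{11}{9}\right) \left(-40\right) = \left(- \frac{65}{9}\right) \left(-40\right) = \frac{2600}{9}$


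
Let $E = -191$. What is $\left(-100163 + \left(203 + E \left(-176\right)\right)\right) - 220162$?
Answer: $-286506$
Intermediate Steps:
$\left(-100163 + \left(203 + E \left(-176\right)\right)\right) - 220162 = \left(-100163 + \left(203 - -33616\right)\right) - 220162 = \left(-100163 + \left(203 + 33616\right)\right) - 220162 = \left(-100163 + 33819\right) - 220162 = -66344 - 220162 = -286506$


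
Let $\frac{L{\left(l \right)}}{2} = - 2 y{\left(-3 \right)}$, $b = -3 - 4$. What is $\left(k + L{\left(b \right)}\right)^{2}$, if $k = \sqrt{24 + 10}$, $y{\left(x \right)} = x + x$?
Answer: $\left(24 + \sqrt{34}\right)^{2} \approx 889.89$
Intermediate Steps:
$y{\left(x \right)} = 2 x$
$k = \sqrt{34} \approx 5.8309$
$b = -7$ ($b = -3 - 4 = -7$)
$L{\left(l \right)} = 24$ ($L{\left(l \right)} = 2 \left(- 2 \cdot 2 \left(-3\right)\right) = 2 \left(\left(-2\right) \left(-6\right)\right) = 2 \cdot 12 = 24$)
$\left(k + L{\left(b \right)}\right)^{2} = \left(\sqrt{34} + 24\right)^{2} = \left(24 + \sqrt{34}\right)^{2}$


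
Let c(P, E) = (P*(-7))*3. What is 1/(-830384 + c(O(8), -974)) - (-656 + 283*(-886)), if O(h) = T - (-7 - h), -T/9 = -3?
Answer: 208975284803/831266 ≈ 2.5139e+5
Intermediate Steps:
T = 27 (T = -9*(-3) = 27)
O(h) = 34 + h (O(h) = 27 - (-7 - h) = 27 + (7 + h) = 34 + h)
c(P, E) = -21*P (c(P, E) = -7*P*3 = -21*P)
1/(-830384 + c(O(8), -974)) - (-656 + 283*(-886)) = 1/(-830384 - 21*(34 + 8)) - (-656 + 283*(-886)) = 1/(-830384 - 21*42) - (-656 - 250738) = 1/(-830384 - 882) - 1*(-251394) = 1/(-831266) + 251394 = -1/831266 + 251394 = 208975284803/831266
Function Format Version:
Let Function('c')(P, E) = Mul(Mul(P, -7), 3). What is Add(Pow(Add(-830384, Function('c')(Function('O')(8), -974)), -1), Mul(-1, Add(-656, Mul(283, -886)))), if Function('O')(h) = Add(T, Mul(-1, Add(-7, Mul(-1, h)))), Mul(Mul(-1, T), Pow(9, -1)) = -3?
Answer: Rational(208975284803, 831266) ≈ 2.5139e+5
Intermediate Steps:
T = 27 (T = Mul(-9, -3) = 27)
Function('O')(h) = Add(34, h) (Function('O')(h) = Add(27, Mul(-1, Add(-7, Mul(-1, h)))) = Add(27, Add(7, h)) = Add(34, h))
Function('c')(P, E) = Mul(-21, P) (Function('c')(P, E) = Mul(Mul(-7, P), 3) = Mul(-21, P))
Add(Pow(Add(-830384, Function('c')(Function('O')(8), -974)), -1), Mul(-1, Add(-656, Mul(283, -886)))) = Add(Pow(Add(-830384, Mul(-21, Add(34, 8))), -1), Mul(-1, Add(-656, Mul(283, -886)))) = Add(Pow(Add(-830384, Mul(-21, 42)), -1), Mul(-1, Add(-656, -250738))) = Add(Pow(Add(-830384, -882), -1), Mul(-1, -251394)) = Add(Pow(-831266, -1), 251394) = Add(Rational(-1, 831266), 251394) = Rational(208975284803, 831266)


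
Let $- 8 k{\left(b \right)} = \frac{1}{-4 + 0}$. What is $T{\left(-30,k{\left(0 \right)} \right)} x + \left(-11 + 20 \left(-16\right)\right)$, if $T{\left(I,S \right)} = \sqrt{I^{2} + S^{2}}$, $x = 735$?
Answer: $-331 + \frac{735 \sqrt{921601}}{32} \approx 21719.0$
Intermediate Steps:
$k{\left(b \right)} = \frac{1}{32}$ ($k{\left(b \right)} = - \frac{1}{8 \left(-4 + 0\right)} = - \frac{1}{8 \left(-4\right)} = \left(- \frac{1}{8}\right) \left(- \frac{1}{4}\right) = \frac{1}{32}$)
$T{\left(-30,k{\left(0 \right)} \right)} x + \left(-11 + 20 \left(-16\right)\right) = \sqrt{\left(-30\right)^{2} + \left(\frac{1}{32}\right)^{2}} \cdot 735 + \left(-11 + 20 \left(-16\right)\right) = \sqrt{900 + \frac{1}{1024}} \cdot 735 - 331 = \sqrt{\frac{921601}{1024}} \cdot 735 - 331 = \frac{\sqrt{921601}}{32} \cdot 735 - 331 = \frac{735 \sqrt{921601}}{32} - 331 = -331 + \frac{735 \sqrt{921601}}{32}$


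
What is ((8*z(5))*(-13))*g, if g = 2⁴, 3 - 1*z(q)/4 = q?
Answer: 13312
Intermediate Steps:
z(q) = 12 - 4*q
g = 16
((8*z(5))*(-13))*g = ((8*(12 - 4*5))*(-13))*16 = ((8*(12 - 20))*(-13))*16 = ((8*(-8))*(-13))*16 = -64*(-13)*16 = 832*16 = 13312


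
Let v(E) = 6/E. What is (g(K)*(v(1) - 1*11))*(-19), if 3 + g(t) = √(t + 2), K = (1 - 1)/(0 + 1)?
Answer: -285 + 95*√2 ≈ -150.65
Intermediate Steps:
K = 0 (K = 0/1 = 0*1 = 0)
g(t) = -3 + √(2 + t) (g(t) = -3 + √(t + 2) = -3 + √(2 + t))
(g(K)*(v(1) - 1*11))*(-19) = ((-3 + √(2 + 0))*(6/1 - 1*11))*(-19) = ((-3 + √2)*(6*1 - 11))*(-19) = ((-3 + √2)*(6 - 11))*(-19) = ((-3 + √2)*(-5))*(-19) = (15 - 5*√2)*(-19) = -285 + 95*√2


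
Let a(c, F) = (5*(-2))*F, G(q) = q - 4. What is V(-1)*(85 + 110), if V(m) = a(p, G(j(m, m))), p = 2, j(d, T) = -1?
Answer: 9750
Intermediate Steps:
G(q) = -4 + q
a(c, F) = -10*F
V(m) = 50 (V(m) = -10*(-4 - 1) = -10*(-5) = 50)
V(-1)*(85 + 110) = 50*(85 + 110) = 50*195 = 9750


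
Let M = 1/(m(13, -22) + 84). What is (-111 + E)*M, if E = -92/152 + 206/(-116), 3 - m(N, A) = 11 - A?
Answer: -62473/29754 ≈ -2.0997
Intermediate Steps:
m(N, A) = -8 + A (m(N, A) = 3 - (11 - A) = 3 + (-11 + A) = -8 + A)
E = -1312/551 (E = -92*1/152 + 206*(-1/116) = -23/38 - 103/58 = -1312/551 ≈ -2.3811)
M = 1/54 (M = 1/((-8 - 22) + 84) = 1/(-30 + 84) = 1/54 ≈ 0.018519)
(-111 + E)*M = (-111 - 1312/551)*(1/54) = -62473/551*1/54 = -62473/29754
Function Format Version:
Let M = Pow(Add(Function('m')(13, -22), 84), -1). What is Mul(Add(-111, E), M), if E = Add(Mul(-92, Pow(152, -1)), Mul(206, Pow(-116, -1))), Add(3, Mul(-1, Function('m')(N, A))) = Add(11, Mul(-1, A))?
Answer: Rational(-62473, 29754) ≈ -2.0997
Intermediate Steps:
Function('m')(N, A) = Add(-8, A) (Function('m')(N, A) = Add(3, Mul(-1, Add(11, Mul(-1, A)))) = Add(3, Add(-11, A)) = Add(-8, A))
E = Rational(-1312, 551) (E = Add(Mul(-92, Rational(1, 152)), Mul(206, Rational(-1, 116))) = Add(Rational(-23, 38), Rational(-103, 58)) = Rational(-1312, 551) ≈ -2.3811)
M = Rational(1, 54) (M = Pow(Add(Add(-8, -22), 84), -1) = Pow(Add(-30, 84), -1) = Pow(54, -1) = Rational(1, 54) ≈ 0.018519)
Mul(Add(-111, E), M) = Mul(Add(-111, Rational(-1312, 551)), Rational(1, 54)) = Mul(Rational(-62473, 551), Rational(1, 54)) = Rational(-62473, 29754)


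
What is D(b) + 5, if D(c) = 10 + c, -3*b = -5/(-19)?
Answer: 850/57 ≈ 14.912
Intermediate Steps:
b = -5/57 (b = -(-5)/(3*(-19)) = -(-5)*(-1)/(3*19) = -1/3*5/19 = -5/57 ≈ -0.087719)
D(b) + 5 = (10 - 5/57) + 5 = 565/57 + 5 = 850/57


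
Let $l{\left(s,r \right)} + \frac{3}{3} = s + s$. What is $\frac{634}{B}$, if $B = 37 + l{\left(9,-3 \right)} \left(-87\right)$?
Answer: $- \frac{317}{721} \approx -0.43967$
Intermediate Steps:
$l{\left(s,r \right)} = -1 + 2 s$ ($l{\left(s,r \right)} = -1 + \left(s + s\right) = -1 + 2 s$)
$B = -1442$ ($B = 37 + \left(-1 + 2 \cdot 9\right) \left(-87\right) = 37 + \left(-1 + 18\right) \left(-87\right) = 37 + 17 \left(-87\right) = 37 - 1479 = -1442$)
$\frac{634}{B} = \frac{634}{-1442} = 634 \left(- \frac{1}{1442}\right) = - \frac{317}{721}$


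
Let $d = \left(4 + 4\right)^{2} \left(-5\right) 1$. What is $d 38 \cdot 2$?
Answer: $-24320$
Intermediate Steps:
$d = -320$ ($d = 8^{2} \left(-5\right) 1 = 64 \left(-5\right) 1 = \left(-320\right) 1 = -320$)
$d 38 \cdot 2 = \left(-320\right) 38 \cdot 2 = \left(-12160\right) 2 = -24320$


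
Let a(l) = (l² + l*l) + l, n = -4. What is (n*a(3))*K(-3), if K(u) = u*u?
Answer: -756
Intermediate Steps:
K(u) = u²
a(l) = l + 2*l² (a(l) = (l² + l²) + l = 2*l² + l = l + 2*l²)
(n*a(3))*K(-3) = -12*(1 + 2*3)*(-3)² = -12*(1 + 6)*9 = -12*7*9 = -4*21*9 = -84*9 = -756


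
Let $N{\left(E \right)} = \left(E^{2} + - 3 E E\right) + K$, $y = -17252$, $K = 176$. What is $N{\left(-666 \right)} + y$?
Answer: $-904188$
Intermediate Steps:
$N{\left(E \right)} = 176 - 2 E^{2}$ ($N{\left(E \right)} = \left(E^{2} + - 3 E E\right) + 176 = \left(E^{2} - 3 E^{2}\right) + 176 = - 2 E^{2} + 176 = 176 - 2 E^{2}$)
$N{\left(-666 \right)} + y = \left(176 - 2 \left(-666\right)^{2}\right) - 17252 = \left(176 - 887112\right) - 17252 = -886936 - 17252 = -904188$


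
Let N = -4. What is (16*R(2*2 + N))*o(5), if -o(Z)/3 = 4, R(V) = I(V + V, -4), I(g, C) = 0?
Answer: 0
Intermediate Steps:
R(V) = 0
o(Z) = -12 (o(Z) = -3*4 = -12)
(16*R(2*2 + N))*o(5) = (16*0)*(-12) = 0*(-12) = 0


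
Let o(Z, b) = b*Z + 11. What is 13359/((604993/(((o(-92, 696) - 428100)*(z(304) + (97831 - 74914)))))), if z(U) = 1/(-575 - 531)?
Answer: -23804588710575177/95588894 ≈ -2.4903e+8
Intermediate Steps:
o(Z, b) = 11 + Z*b (o(Z, b) = Z*b + 11 = 11 + Z*b)
z(U) = -1/1106 (z(U) = 1/(-1106) = -1/1106)
13359/((604993/(((o(-92, 696) - 428100)*(z(304) + (97831 - 74914)))))) = 13359/((604993/((((11 - 92*696) - 428100)*(-1/1106 + (97831 - 74914)))))) = 13359/((604993/((((11 - 64032) - 428100)*(-1/1106 + 22917))))) = 13359/((604993/(((-64021 - 428100)*(25346201/1106))))) = 13359/((604993/((-492121*25346201/1106)))) = 13359/((604993/(-1781913968903/158))) = 13359/((604993*(-158/1781913968903))) = 13359/(-95588894/1781913968903) = 13359*(-1781913968903/95588894) = -23804588710575177/95588894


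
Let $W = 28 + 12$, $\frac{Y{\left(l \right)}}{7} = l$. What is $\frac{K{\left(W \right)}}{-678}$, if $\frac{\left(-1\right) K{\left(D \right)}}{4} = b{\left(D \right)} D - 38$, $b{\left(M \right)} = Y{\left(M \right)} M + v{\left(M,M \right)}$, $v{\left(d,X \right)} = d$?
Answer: $\frac{299708}{113} \approx 2652.3$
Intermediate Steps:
$Y{\left(l \right)} = 7 l$
$W = 40$
$b{\left(M \right)} = M + 7 M^{2}$ ($b{\left(M \right)} = 7 M M + M = 7 M^{2} + M = M + 7 M^{2}$)
$K{\left(D \right)} = 152 - 4 D^{2} \left(1 + 7 D\right)$ ($K{\left(D \right)} = - 4 \left(D \left(1 + 7 D\right) D - 38\right) = - 4 \left(D^{2} \left(1 + 7 D\right) - 38\right) = - 4 \left(-38 + D^{2} \left(1 + 7 D\right)\right) = 152 - 4 D^{2} \left(1 + 7 D\right)$)
$\frac{K{\left(W \right)}}{-678} = \frac{152 - 4 \cdot 40^{2} \left(1 + 7 \cdot 40\right)}{-678} = \left(152 - 6400 \left(1 + 280\right)\right) \left(- \frac{1}{678}\right) = \left(152 - 6400 \cdot 281\right) \left(- \frac{1}{678}\right) = \left(152 - 1798400\right) \left(- \frac{1}{678}\right) = \left(-1798248\right) \left(- \frac{1}{678}\right) = \frac{299708}{113}$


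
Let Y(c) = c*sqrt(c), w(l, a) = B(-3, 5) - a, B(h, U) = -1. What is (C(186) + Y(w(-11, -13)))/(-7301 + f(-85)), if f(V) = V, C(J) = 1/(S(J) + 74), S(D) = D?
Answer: -1/1920360 - 4*sqrt(3)/1231 ≈ -0.0056286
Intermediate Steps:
w(l, a) = -1 - a
Y(c) = c**(3/2)
C(J) = 1/(74 + J) (C(J) = 1/(J + 74) = 1/(74 + J))
(C(186) + Y(w(-11, -13)))/(-7301 + f(-85)) = (1/(74 + 186) + (-1 - 1*(-13))**(3/2))/(-7301 - 85) = (1/260 + (-1 + 13)**(3/2))/(-7386) = (1/260 + 12**(3/2))*(-1/7386) = (1/260 + 24*sqrt(3))*(-1/7386) = -1/1920360 - 4*sqrt(3)/1231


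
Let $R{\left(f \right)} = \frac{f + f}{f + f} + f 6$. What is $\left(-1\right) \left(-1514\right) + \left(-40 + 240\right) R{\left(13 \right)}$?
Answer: $17314$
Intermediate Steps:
$R{\left(f \right)} = 1 + 6 f$ ($R{\left(f \right)} = \frac{2 f}{2 f} + 6 f = 2 f \frac{1}{2 f} + 6 f = 1 + 6 f$)
$\left(-1\right) \left(-1514\right) + \left(-40 + 240\right) R{\left(13 \right)} = \left(-1\right) \left(-1514\right) + \left(-40 + 240\right) \left(1 + 6 \cdot 13\right) = 1514 + 200 \left(1 + 78\right) = 1514 + 200 \cdot 79 = 1514 + 15800 = 17314$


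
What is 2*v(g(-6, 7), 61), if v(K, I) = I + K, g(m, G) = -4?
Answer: 114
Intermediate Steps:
2*v(g(-6, 7), 61) = 2*(61 - 4) = 2*57 = 114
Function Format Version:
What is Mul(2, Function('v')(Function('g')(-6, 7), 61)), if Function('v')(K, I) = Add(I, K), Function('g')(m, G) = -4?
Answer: 114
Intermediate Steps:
Mul(2, Function('v')(Function('g')(-6, 7), 61)) = Mul(2, Add(61, -4)) = Mul(2, 57) = 114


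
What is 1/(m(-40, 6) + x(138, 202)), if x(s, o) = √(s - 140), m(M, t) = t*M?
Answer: -120/28801 - I*√2/57602 ≈ -0.0041665 - 2.4551e-5*I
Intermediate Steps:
m(M, t) = M*t
x(s, o) = √(-140 + s)
1/(m(-40, 6) + x(138, 202)) = 1/(-40*6 + √(-140 + 138)) = 1/(-240 + √(-2)) = 1/(-240 + I*√2)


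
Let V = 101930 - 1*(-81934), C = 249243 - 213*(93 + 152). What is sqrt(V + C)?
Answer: sqrt(380922) ≈ 617.19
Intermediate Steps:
C = 197058 (C = 249243 - 213*245 = 249243 - 1*52185 = 249243 - 52185 = 197058)
V = 183864 (V = 101930 + 81934 = 183864)
sqrt(V + C) = sqrt(183864 + 197058) = sqrt(380922)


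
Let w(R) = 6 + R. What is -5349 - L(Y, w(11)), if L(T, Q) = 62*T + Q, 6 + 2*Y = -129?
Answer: -1181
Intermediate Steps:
Y = -135/2 (Y = -3 + (½)*(-129) = -3 - 129/2 = -135/2 ≈ -67.500)
L(T, Q) = Q + 62*T
-5349 - L(Y, w(11)) = -5349 - ((6 + 11) + 62*(-135/2)) = -5349 - (17 - 4185) = -5349 - 1*(-4168) = -5349 + 4168 = -1181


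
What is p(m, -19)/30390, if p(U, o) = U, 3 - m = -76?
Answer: 79/30390 ≈ 0.0025995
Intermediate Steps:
m = 79 (m = 3 - 1*(-76) = 3 + 76 = 79)
p(m, -19)/30390 = 79/30390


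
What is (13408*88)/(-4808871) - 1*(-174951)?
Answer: 841315610417/4808871 ≈ 1.7495e+5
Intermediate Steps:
(13408*88)/(-4808871) - 1*(-174951) = 1179904*(-1/4808871) + 174951 = -1179904/4808871 + 174951 = 841315610417/4808871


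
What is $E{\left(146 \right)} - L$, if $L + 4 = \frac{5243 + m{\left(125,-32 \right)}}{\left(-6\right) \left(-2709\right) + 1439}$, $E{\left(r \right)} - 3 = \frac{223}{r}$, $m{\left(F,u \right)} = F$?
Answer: $\frac{21244057}{2583178} \approx 8.224$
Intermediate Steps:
$E{\left(r \right)} = 3 + \frac{223}{r}$
$L = - \frac{65404}{17693}$ ($L = -4 + \frac{5243 + 125}{\left(-6\right) \left(-2709\right) + 1439} = -4 + \frac{5368}{16254 + 1439} = -4 + \frac{5368}{17693} = - \frac{65404}{17693} \approx -3.6966$)
$E{\left(146 \right)} - L = \left(3 + \frac{223}{146}\right) - - \frac{65404}{17693} = \left(3 + 223 \cdot \frac{1}{146}\right) + \frac{65404}{17693} = \left(3 + \frac{223}{146}\right) + \frac{65404}{17693} = \frac{661}{146} + \frac{65404}{17693} = \frac{21244057}{2583178}$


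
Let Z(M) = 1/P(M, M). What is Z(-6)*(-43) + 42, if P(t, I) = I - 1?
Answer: 337/7 ≈ 48.143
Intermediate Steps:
P(t, I) = -1 + I
Z(M) = 1/(-1 + M)
Z(-6)*(-43) + 42 = -43/(-1 - 6) + 42 = -43/(-7) + 42 = -1/7*(-43) + 42 = 43/7 + 42 = 337/7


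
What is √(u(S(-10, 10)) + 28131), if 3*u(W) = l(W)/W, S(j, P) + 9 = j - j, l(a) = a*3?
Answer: 2*√7033 ≈ 167.73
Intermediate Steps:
l(a) = 3*a
S(j, P) = -9 (S(j, P) = -9 + (j - j) = -9 + 0 = -9)
u(W) = 1 (u(W) = ((3*W)/W)/3 = (⅓)*3 = 1)
√(u(S(-10, 10)) + 28131) = √(1 + 28131) = √28132 = 2*√7033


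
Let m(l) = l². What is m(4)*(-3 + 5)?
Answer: 32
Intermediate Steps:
m(4)*(-3 + 5) = 4²*(-3 + 5) = 16*2 = 32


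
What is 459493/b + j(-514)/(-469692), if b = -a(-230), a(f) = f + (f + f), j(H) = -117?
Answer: 3996671609/6001620 ≈ 665.93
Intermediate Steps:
a(f) = 3*f (a(f) = f + 2*f = 3*f)
b = 690 (b = -3*(-230) = -1*(-690) = 690)
459493/b + j(-514)/(-469692) = 459493/690 - 117/(-469692) = 459493*(1/690) - 117*(-1/469692) = 459493/690 + 13/52188 = 3996671609/6001620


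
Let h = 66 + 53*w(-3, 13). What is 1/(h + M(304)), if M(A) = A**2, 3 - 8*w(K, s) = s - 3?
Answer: 8/739485 ≈ 1.0818e-5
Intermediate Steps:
w(K, s) = 3/4 - s/8 (w(K, s) = 3/8 - (s - 3)/8 = 3/8 - (-3 + s)/8 = 3/8 + (3/8 - s/8) = 3/4 - s/8)
h = 157/8 (h = 66 + 53*(3/4 - 1/8*13) = 66 + 53*(3/4 - 13/8) = 66 + 53*(-7/8) = 66 - 371/8 = 157/8 ≈ 19.625)
1/(h + M(304)) = 1/(157/8 + 304**2) = 1/(157/8 + 92416) = 1/(739485/8) = 8/739485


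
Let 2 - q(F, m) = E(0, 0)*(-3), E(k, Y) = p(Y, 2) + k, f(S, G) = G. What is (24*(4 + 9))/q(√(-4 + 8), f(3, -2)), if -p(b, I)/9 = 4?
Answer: -156/53 ≈ -2.9434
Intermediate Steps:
p(b, I) = -36 (p(b, I) = -9*4 = -36)
E(k, Y) = -36 + k
q(F, m) = -106 (q(F, m) = 2 - (-36 + 0)*(-3) = 2 - (-36)*(-3) = 2 - 1*108 = 2 - 108 = -106)
(24*(4 + 9))/q(√(-4 + 8), f(3, -2)) = (24*(4 + 9))/(-106) = (24*13)*(-1/106) = 312*(-1/106) = -156/53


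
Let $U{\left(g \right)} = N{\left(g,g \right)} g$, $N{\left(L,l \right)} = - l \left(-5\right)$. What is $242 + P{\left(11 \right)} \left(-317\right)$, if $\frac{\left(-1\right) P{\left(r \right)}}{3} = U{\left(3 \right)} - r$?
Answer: $32576$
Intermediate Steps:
$N{\left(L,l \right)} = 5 l$
$U{\left(g \right)} = 5 g^{2}$ ($U{\left(g \right)} = 5 g g = 5 g^{2}$)
$P{\left(r \right)} = -135 + 3 r$ ($P{\left(r \right)} = - 3 \left(5 \cdot 3^{2} - r\right) = - 3 \left(5 \cdot 9 - r\right) = - 3 \left(45 - r\right) = -135 + 3 r$)
$242 + P{\left(11 \right)} \left(-317\right) = 242 + \left(-135 + 3 \cdot 11\right) \left(-317\right) = 242 + \left(-135 + 33\right) \left(-317\right) = 242 - -32334 = 242 + 32334 = 32576$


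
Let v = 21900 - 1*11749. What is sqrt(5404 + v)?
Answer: sqrt(15555) ≈ 124.72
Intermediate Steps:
v = 10151 (v = 21900 - 11749 = 10151)
sqrt(5404 + v) = sqrt(5404 + 10151) = sqrt(15555)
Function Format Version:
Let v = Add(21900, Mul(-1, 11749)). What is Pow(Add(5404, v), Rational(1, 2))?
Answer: Pow(15555, Rational(1, 2)) ≈ 124.72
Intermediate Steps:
v = 10151 (v = Add(21900, -11749) = 10151)
Pow(Add(5404, v), Rational(1, 2)) = Pow(Add(5404, 10151), Rational(1, 2)) = Pow(15555, Rational(1, 2))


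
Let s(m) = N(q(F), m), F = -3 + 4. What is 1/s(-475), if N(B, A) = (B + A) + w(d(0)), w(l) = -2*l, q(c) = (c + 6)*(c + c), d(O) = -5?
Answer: -1/451 ≈ -0.0022173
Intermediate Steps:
F = 1
q(c) = 2*c*(6 + c) (q(c) = (6 + c)*(2*c) = 2*c*(6 + c))
N(B, A) = 10 + A + B (N(B, A) = (B + A) - 2*(-5) = (A + B) + 10 = 10 + A + B)
s(m) = 24 + m (s(m) = 10 + m + 2*1*(6 + 1) = 10 + m + 2*1*7 = 10 + m + 14 = 24 + m)
1/s(-475) = 1/(24 - 475) = 1/(-451) = -1/451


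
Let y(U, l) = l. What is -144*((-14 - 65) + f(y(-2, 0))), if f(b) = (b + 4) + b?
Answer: 10800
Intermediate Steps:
f(b) = 4 + 2*b (f(b) = (4 + b) + b = 4 + 2*b)
-144*((-14 - 65) + f(y(-2, 0))) = -144*((-14 - 65) + (4 + 2*0)) = -144*(-79 + (4 + 0)) = -144*(-79 + 4) = -144*(-75) = 10800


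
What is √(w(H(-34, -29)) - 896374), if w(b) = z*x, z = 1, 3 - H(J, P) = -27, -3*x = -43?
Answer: I*√8067237/3 ≈ 946.76*I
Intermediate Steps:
x = 43/3 (x = -⅓*(-43) = 43/3 ≈ 14.333)
H(J, P) = 30 (H(J, P) = 3 - 1*(-27) = 3 + 27 = 30)
w(b) = 43/3 (w(b) = 1*(43/3) = 43/3)
√(w(H(-34, -29)) - 896374) = √(43/3 - 896374) = √(-2689079/3) = I*√8067237/3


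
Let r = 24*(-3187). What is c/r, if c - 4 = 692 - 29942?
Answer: 14623/38244 ≈ 0.38236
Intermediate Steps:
c = -29246 (c = 4 + (692 - 29942) = 4 - 29250 = -29246)
r = -76488
c/r = -29246/(-76488) = -29246*(-1/76488) = 14623/38244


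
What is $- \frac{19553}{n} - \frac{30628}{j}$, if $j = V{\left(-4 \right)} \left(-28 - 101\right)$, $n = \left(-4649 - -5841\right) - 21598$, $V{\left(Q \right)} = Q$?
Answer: $- \frac{51242135}{877458} \approx -58.398$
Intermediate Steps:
$n = -20406$ ($n = \left(-4649 + 5841\right) - 21598 = 1192 - 21598 = -20406$)
$j = 516$ ($j = - 4 \left(-28 - 101\right) = \left(-4\right) \left(-129\right) = 516$)
$- \frac{19553}{n} - \frac{30628}{j} = - \frac{19553}{-20406} - \frac{30628}{516} = \left(-19553\right) \left(- \frac{1}{20406}\right) - \frac{7657}{129} = \frac{19553}{20406} - \frac{7657}{129} = - \frac{51242135}{877458}$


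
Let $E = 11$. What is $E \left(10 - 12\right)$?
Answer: $-22$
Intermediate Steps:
$E \left(10 - 12\right) = 11 \left(10 - 12\right) = 11 \left(-2\right) = -22$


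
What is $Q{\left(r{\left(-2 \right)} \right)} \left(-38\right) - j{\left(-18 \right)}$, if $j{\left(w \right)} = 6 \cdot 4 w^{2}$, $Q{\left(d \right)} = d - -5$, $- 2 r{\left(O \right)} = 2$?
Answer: $-7928$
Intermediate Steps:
$r{\left(O \right)} = -1$ ($r{\left(O \right)} = \left(- \frac{1}{2}\right) 2 = -1$)
$Q{\left(d \right)} = 5 + d$ ($Q{\left(d \right)} = d + 5 = 5 + d$)
$j{\left(w \right)} = 24 w^{2}$
$Q{\left(r{\left(-2 \right)} \right)} \left(-38\right) - j{\left(-18 \right)} = \left(5 - 1\right) \left(-38\right) - 24 \left(-18\right)^{2} = 4 \left(-38\right) - 24 \cdot 324 = -152 - 7776 = -7928$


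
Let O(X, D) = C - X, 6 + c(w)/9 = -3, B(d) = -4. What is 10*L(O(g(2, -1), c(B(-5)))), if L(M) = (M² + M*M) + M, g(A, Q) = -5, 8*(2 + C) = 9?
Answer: 6105/16 ≈ 381.56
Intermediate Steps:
C = -7/8 (C = -2 + (⅛)*9 = -2 + 9/8 = -7/8 ≈ -0.87500)
c(w) = -81 (c(w) = -54 + 9*(-3) = -54 - 27 = -81)
O(X, D) = -7/8 - X
L(M) = M + 2*M² (L(M) = (M² + M²) + M = 2*M² + M = M + 2*M²)
10*L(O(g(2, -1), c(B(-5)))) = 10*((-7/8 - 1*(-5))*(1 + 2*(-7/8 - 1*(-5)))) = 10*((-7/8 + 5)*(1 + 2*(-7/8 + 5))) = 10*(33*(1 + 2*(33/8))/8) = 10*(33*(1 + 33/4)/8) = 10*((33/8)*(37/4)) = 10*(1221/32) = 6105/16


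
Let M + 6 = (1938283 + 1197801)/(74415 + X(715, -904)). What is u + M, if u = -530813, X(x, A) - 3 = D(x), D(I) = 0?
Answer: -19749676129/37209 ≈ -5.3078e+5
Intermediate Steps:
X(x, A) = 3 (X(x, A) = 3 + 0 = 3)
M = 1344788/37209 (M = -6 + (1938283 + 1197801)/(74415 + 3) = -6 + 3136084/74418 = -6 + 3136084*(1/74418) = -6 + 1568042/37209 = 1344788/37209 ≈ 36.141)
u + M = -530813 + 1344788/37209 = -19749676129/37209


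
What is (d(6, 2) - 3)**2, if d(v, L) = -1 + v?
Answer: 4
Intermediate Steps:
(d(6, 2) - 3)**2 = ((-1 + 6) - 3)**2 = (5 - 3)**2 = 2**2 = 4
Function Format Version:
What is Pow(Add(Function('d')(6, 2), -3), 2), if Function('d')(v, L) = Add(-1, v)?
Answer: 4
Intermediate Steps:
Pow(Add(Function('d')(6, 2), -3), 2) = Pow(Add(Add(-1, 6), -3), 2) = Pow(Add(5, -3), 2) = Pow(2, 2) = 4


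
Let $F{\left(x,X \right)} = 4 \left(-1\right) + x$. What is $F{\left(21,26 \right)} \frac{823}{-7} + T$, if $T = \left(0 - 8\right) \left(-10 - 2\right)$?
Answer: $- \frac{13319}{7} \approx -1902.7$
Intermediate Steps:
$F{\left(x,X \right)} = -4 + x$
$T = 96$ ($T = - 8 \left(-10 - 2\right) = \left(-8\right) \left(-12\right) = 96$)
$F{\left(21,26 \right)} \frac{823}{-7} + T = \left(-4 + 21\right) \frac{823}{-7} + 96 = 17 \cdot 823 \left(- \frac{1}{7}\right) + 96 = 17 \left(- \frac{823}{7}\right) + 96 = - \frac{13991}{7} + 96 = - \frac{13319}{7}$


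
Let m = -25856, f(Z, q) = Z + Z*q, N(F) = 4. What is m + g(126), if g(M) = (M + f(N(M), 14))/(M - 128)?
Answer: -25949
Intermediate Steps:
g(M) = (60 + M)/(-128 + M) (g(M) = (M + 4*(1 + 14))/(M - 128) = (M + 4*15)/(-128 + M) = (M + 60)/(-128 + M) = (60 + M)/(-128 + M))
m + g(126) = -25856 + (60 + 126)/(-128 + 126) = -25856 + 186/(-2) = -25856 - ½*186 = -25856 - 93 = -25949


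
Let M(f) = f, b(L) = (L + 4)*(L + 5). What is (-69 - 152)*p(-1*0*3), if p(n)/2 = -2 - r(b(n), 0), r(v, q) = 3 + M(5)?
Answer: 4420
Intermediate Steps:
b(L) = (4 + L)*(5 + L)
r(v, q) = 8 (r(v, q) = 3 + 5 = 8)
p(n) = -20 (p(n) = 2*(-2 - 1*8) = 2*(-2 - 8) = 2*(-10) = -20)
(-69 - 152)*p(-1*0*3) = (-69 - 152)*(-20) = -221*(-20) = 4420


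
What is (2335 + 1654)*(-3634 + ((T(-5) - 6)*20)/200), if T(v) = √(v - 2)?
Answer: -72492097/5 + 3989*I*√7/10 ≈ -1.4498e+7 + 1055.4*I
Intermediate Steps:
T(v) = √(-2 + v)
(2335 + 1654)*(-3634 + ((T(-5) - 6)*20)/200) = (2335 + 1654)*(-3634 + ((√(-2 - 5) - 6)*20)/200) = 3989*(-3634 + ((√(-7) - 6)*20)*(1/200)) = 3989*(-3634 + ((I*√7 - 6)*20)*(1/200)) = 3989*(-3634 + ((-6 + I*√7)*20)*(1/200)) = 3989*(-3634 + (-120 + 20*I*√7)*(1/200)) = 3989*(-3634 + (-⅗ + I*√7/10)) = 3989*(-18173/5 + I*√7/10) = -72492097/5 + 3989*I*√7/10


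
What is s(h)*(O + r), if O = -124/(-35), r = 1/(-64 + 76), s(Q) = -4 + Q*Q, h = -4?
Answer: 1523/35 ≈ 43.514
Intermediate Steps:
s(Q) = -4 + Q²
r = 1/12 ≈ 0.083333
O = 124/35 (O = -124*(-1/35) = 124/35 ≈ 3.5429)
s(h)*(O + r) = (-4 + (-4)²)*(124/35 + 1/12) = (-4 + 16)*(1523/420) = 12*(1523/420) = 1523/35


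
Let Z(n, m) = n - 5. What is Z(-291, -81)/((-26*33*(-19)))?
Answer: -148/8151 ≈ -0.018157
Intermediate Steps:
Z(n, m) = -5 + n
Z(-291, -81)/((-26*33*(-19))) = (-5 - 291)/((-26*33*(-19))) = -296/((-858*(-19))) = -296/16302 = -296*1/16302 = -148/8151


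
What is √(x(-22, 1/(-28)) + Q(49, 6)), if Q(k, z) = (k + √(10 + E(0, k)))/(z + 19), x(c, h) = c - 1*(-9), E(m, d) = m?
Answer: √(-276 + √10)/5 ≈ 3.3036*I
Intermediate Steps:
x(c, h) = 9 + c (x(c, h) = c + 9 = 9 + c)
Q(k, z) = (k + √10)/(19 + z) (Q(k, z) = (k + √(10 + 0))/(z + 19) = (k + √10)/(19 + z))
√(x(-22, 1/(-28)) + Q(49, 6)) = √((9 - 22) + (49 + √10)/(19 + 6)) = √(-13 + (49 + √10)/25) = √(-13 + (49/25 + √10/25)) = √(-276/25 + √10/25)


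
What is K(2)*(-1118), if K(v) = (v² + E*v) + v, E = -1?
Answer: -4472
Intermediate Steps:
K(v) = v² (K(v) = (v² - v) + v = v²)
K(2)*(-1118) = 2²*(-1118) = 4*(-1118) = -4472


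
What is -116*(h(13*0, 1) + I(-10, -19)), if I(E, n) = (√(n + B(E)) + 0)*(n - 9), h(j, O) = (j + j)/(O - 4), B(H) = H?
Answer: 3248*I*√29 ≈ 17491.0*I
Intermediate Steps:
h(j, O) = 2*j/(-4 + O) (h(j, O) = (2*j)/(-4 + O) = 2*j/(-4 + O))
I(E, n) = √(E + n)*(-9 + n) (I(E, n) = (√(n + E) + 0)*(n - 9) = (√(E + n) + 0)*(-9 + n) = √(E + n)*(-9 + n))
-116*(h(13*0, 1) + I(-10, -19)) = -116*(2*(13*0)/(-4 + 1) + √(-10 - 19)*(-9 - 19)) = -116*(2*0/(-3) + √(-29)*(-28)) = -116*(2*0*(-⅓) + (I*√29)*(-28)) = -116*(0 - 28*I*√29) = -(-3248)*I*√29 = 3248*I*√29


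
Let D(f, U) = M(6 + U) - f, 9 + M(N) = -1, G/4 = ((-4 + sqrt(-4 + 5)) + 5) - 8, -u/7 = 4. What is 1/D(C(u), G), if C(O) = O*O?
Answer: -1/794 ≈ -0.0012594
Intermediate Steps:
u = -28 (u = -7*4 = -28)
G = -24 (G = 4*(((-4 + sqrt(-4 + 5)) + 5) - 8) = 4*(((-4 + sqrt(1)) + 5) - 8) = 4*(((-4 + 1) + 5) - 8) = 4*((-3 + 5) - 8) = 4*(2 - 8) = 4*(-6) = -24)
M(N) = -10 (M(N) = -9 - 1 = -10)
C(O) = O**2
D(f, U) = -10 - f
1/D(C(u), G) = 1/(-10 - 1*(-28)**2) = 1/(-10 - 1*784) = 1/(-10 - 784) = 1/(-794) = -1/794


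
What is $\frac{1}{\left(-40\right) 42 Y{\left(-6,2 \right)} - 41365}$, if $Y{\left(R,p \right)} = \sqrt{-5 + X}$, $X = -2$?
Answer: $\frac{i}{5 \left(- 8273 i + 336 \sqrt{7}\right)} \approx -2.3899 \cdot 10^{-5} + 2.5681 \cdot 10^{-6} i$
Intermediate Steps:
$Y{\left(R,p \right)} = i \sqrt{7}$ ($Y{\left(R,p \right)} = \sqrt{-5 - 2} = \sqrt{-7} = i \sqrt{7}$)
$\frac{1}{\left(-40\right) 42 Y{\left(-6,2 \right)} - 41365} = \frac{1}{\left(-40\right) 42 i \sqrt{7} - 41365} = \frac{1}{- 1680 i \sqrt{7} - 41365} = \frac{1}{-41365 - 1680 i \sqrt{7}}$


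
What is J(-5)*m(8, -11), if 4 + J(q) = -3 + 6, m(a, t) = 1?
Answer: -1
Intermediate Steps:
J(q) = -1 (J(q) = -4 + (-3 + 6) = -4 + 3 = -1)
J(-5)*m(8, -11) = -1*1 = -1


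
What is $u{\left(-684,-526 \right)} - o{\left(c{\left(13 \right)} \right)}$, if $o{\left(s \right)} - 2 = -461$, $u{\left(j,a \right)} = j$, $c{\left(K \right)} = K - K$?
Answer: $-225$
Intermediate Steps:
$c{\left(K \right)} = 0$
$o{\left(s \right)} = -459$ ($o{\left(s \right)} = 2 - 461 = -459$)
$u{\left(-684,-526 \right)} - o{\left(c{\left(13 \right)} \right)} = -684 - -459 = -684 + 459 = -225$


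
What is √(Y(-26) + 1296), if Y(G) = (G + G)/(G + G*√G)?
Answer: √(1296 + 52/(26 + 26*I*√26)) ≈ 36.001 - 0.0052*I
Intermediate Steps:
Y(G) = 2*G/(G + G^(3/2)) (Y(G) = (2*G)/(G + G^(3/2)) = 2*G/(G + G^(3/2)))
√(Y(-26) + 1296) = √(2*(-26)/(-26 + (-26)^(3/2)) + 1296) = √(2*(-26)/(-26 - 26*I*√26) + 1296) = √(-52/(-26 - 26*I*√26) + 1296) = √(1296 - 52/(-26 - 26*I*√26))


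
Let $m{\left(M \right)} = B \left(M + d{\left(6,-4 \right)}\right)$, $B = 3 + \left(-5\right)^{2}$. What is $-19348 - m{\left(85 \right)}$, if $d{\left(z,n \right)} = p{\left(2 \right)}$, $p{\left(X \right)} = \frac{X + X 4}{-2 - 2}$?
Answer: $-21658$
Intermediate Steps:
$B = 28$ ($B = 3 + 25 = 28$)
$p{\left(X \right)} = - \frac{5 X}{4}$ ($p{\left(X \right)} = \frac{X + 4 X}{-4} = 5 X \left(- \frac{1}{4}\right) = - \frac{5 X}{4}$)
$d{\left(z,n \right)} = - \frac{5}{2}$ ($d{\left(z,n \right)} = \left(- \frac{5}{4}\right) 2 = - \frac{5}{2}$)
$m{\left(M \right)} = -70 + 28 M$ ($m{\left(M \right)} = 28 \left(M - \frac{5}{2}\right) = 28 \left(- \frac{5}{2} + M\right) = -70 + 28 M$)
$-19348 - m{\left(85 \right)} = -19348 - \left(-70 + 28 \cdot 85\right) = -19348 - \left(-70 + 2380\right) = -19348 - 2310 = -21658$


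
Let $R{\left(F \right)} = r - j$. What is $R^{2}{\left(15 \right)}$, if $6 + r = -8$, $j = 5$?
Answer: $361$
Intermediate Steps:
$r = -14$ ($r = -6 - 8 = -14$)
$R{\left(F \right)} = -19$ ($R{\left(F \right)} = -14 - 5 = -19$)
$R^{2}{\left(15 \right)} = \left(-19\right)^{2} = 361$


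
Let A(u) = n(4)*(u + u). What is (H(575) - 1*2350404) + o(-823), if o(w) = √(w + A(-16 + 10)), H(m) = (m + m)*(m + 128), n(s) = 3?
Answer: -1541954 + I*√859 ≈ -1.542e+6 + 29.309*I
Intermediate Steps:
A(u) = 6*u (A(u) = 3*(u + u) = 3*(2*u) = 6*u)
H(m) = 2*m*(128 + m) (H(m) = (2*m)*(128 + m) = 2*m*(128 + m))
o(w) = √(-36 + w) (o(w) = √(w + 6*(-16 + 10)) = √(w + 6*(-6)) = √(w - 36) = √(-36 + w))
(H(575) - 1*2350404) + o(-823) = (2*575*(128 + 575) - 1*2350404) + √(-36 - 823) = (2*575*703 - 2350404) + √(-859) = (808450 - 2350404) + I*√859 = -1541954 + I*√859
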